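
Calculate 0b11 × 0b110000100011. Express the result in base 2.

Multiply each base-2 digit by 3, carrying:
  1×3 = 3 → write 1 carry 1
  1×3+1 = 4 → write 0 carry 2
  0×3+2 = 2 → write 0 carry 1
  0×3+1 = 1 → write 1
  0×3 = 0 → write 0
  1×3 = 3 → write 1 carry 1
  0×3+1 = 1 → write 1
  0×3 = 0 → write 0
  0×3 = 0 → write 0
  0×3 = 0 → write 0
  1×3 = 3 → write 1 carry 1
  1×3+1 = 4 → write 0 carry 2
  remaining carry: 10

0b10010001101001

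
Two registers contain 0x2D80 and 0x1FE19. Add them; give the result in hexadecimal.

0x22B99

Add column by column in base 16, right to left:
  0+9 = 9
  8+1 = 9
  D+E = B carry 1
  2+F+1 = 2 carry 1
  0+1+1 = 2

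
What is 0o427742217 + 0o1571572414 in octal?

0o2221534633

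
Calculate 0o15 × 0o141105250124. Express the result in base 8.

Multiply each base-8 digit by 13, carrying:
  4×13 = 52 → write 4 carry 6
  2×13+6 = 32 → write 0 carry 4
  1×13+4 = 17 → write 1 carry 2
  0×13+2 = 2 → write 2
  5×13 = 65 → write 1 carry 8
  2×13+8 = 34 → write 2 carry 4
  5×13+4 = 69 → write 5 carry 8
  0×13+8 = 8 → write 0 carry 1
  1×13+1 = 14 → write 6 carry 1
  1×13+1 = 14 → write 6 carry 1
  4×13+1 = 53 → write 5 carry 6
  1×13+6 = 19 → write 3 carry 2
  remaining carry: 2

0o2356605212104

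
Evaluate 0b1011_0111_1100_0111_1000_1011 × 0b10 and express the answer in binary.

0b1011011111000111100010110

Multiply each base-2 digit by 2, carrying:
  1×2 = 2 → write 0 carry 1
  1×2+1 = 3 → write 1 carry 1
  0×2+1 = 1 → write 1
  1×2 = 2 → write 0 carry 1
  0×2+1 = 1 → write 1
  0×2 = 0 → write 0
  0×2 = 0 → write 0
  1×2 = 2 → write 0 carry 1
  1×2+1 = 3 → write 1 carry 1
  1×2+1 = 3 → write 1 carry 1
  1×2+1 = 3 → write 1 carry 1
  0×2+1 = 1 → write 1
  0×2 = 0 → write 0
  0×2 = 0 → write 0
  1×2 = 2 → write 0 carry 1
  1×2+1 = 3 → write 1 carry 1
  1×2+1 = 3 → write 1 carry 1
  1×2+1 = 3 → write 1 carry 1
  1×2+1 = 3 → write 1 carry 1
  0×2+1 = 1 → write 1
  1×2 = 2 → write 0 carry 1
  1×2+1 = 3 → write 1 carry 1
  0×2+1 = 1 → write 1
  1×2 = 2 → write 0 carry 1
  remaining carry: 1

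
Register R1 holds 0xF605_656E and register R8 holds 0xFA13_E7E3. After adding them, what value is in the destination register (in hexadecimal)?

0x1F0194D51

Add column by column in base 16, right to left:
  E+3 = 1 carry 1
  6+E+1 = 5 carry 1
  5+7+1 = D
  6+E = 4 carry 1
  5+3+1 = 9
  0+1 = 1
  6+A = 0 carry 1
  F+F+1 = F carry 1
  final carry 1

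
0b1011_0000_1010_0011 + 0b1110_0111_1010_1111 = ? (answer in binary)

Add column by column in base 2, right to left:
  1+1 = 0 carry 1
  1+1+1 = 1 carry 1
  0+1+1 = 0 carry 1
  0+1+1 = 0 carry 1
  0+0+1 = 1
  1+1 = 0 carry 1
  0+0+1 = 1
  1+1 = 0 carry 1
  0+1+1 = 0 carry 1
  0+1+1 = 0 carry 1
  0+1+1 = 0 carry 1
  0+0+1 = 1
  1+0 = 1
  1+1 = 0 carry 1
  0+1+1 = 0 carry 1
  1+1+1 = 1 carry 1
  final carry 1

0b11001100001010010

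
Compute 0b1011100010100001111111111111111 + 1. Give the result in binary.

0b1011100010100010000000000000000

The trailing 16 digits are 1 (max in base 2), so adding 1 cascades: they roll to 0 and the next digit up increments.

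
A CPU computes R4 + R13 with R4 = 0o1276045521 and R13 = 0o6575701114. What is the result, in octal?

Add column by column in base 8, right to left:
  1+4 = 5
  2+1 = 3
  5+1 = 6
  5+1 = 6
  4+0 = 4
  0+7 = 7
  6+5 = 3 carry 1
  7+7+1 = 7 carry 1
  2+5+1 = 0 carry 1
  1+6+1 = 0 carry 1
  final carry 1

0o10073746635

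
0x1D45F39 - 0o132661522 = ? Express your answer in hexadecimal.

0o132661522 = 0x16B6352 in hexadecimal.
Subtract column by column in base 16:
  9-2 → 7
  3-5 → E (borrow)
  F-3-1 → B
  5-6 → F (borrow)
  4-B-1 → 8 (borrow)
  D-6-1 → 6
  1-1 → 0

0x68FBE7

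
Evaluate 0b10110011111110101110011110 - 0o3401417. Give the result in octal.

0o260364217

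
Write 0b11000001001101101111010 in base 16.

Group the bits into nibbles: 0110 0000 1001 1011 0111 1010 → 609B7A.

0x609B7A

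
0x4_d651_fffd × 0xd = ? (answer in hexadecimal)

0x3ee229ffd9

Multiply each base-16 digit by 13, carrying:
  d×13 = 169 → write 9 carry 10
  f×13+10 = 205 → write d carry 12
  f×13+12 = 207 → write f carry 12
  f×13+12 = 207 → write f carry 12
  1×13+12 = 25 → write 9 carry 1
  5×13+1 = 66 → write 2 carry 4
  6×13+4 = 82 → write 2 carry 5
  d×13+5 = 174 → write e carry 10
  4×13+10 = 62 → write e carry 3
  remaining carry: 3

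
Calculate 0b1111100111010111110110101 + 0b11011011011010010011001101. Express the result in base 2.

0b101011000010101010010000010

Add column by column in base 2, right to left:
  1+1 = 0 carry 1
  0+0+1 = 1
  1+1 = 0 carry 1
  0+1+1 = 0 carry 1
  1+0+1 = 0 carry 1
  1+0+1 = 0 carry 1
  0+1+1 = 0 carry 1
  1+1+1 = 1 carry 1
  1+0+1 = 0 carry 1
  1+0+1 = 0 carry 1
  1+1+1 = 1 carry 1
  1+0+1 = 0 carry 1
  0+0+1 = 1
  1+1 = 0 carry 1
  0+0+1 = 1
  1+1 = 0 carry 1
  1+1+1 = 1 carry 1
  1+0+1 = 0 carry 1
  0+1+1 = 0 carry 1
  0+1+1 = 0 carry 1
  1+0+1 = 0 carry 1
  1+1+1 = 1 carry 1
  1+1+1 = 1 carry 1
  1+0+1 = 0 carry 1
  1+1+1 = 1 carry 1
  0+1+1 = 0 carry 1
  final carry 1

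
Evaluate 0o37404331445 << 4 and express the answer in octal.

4 bits is not a whole number of base-8 digits; in binary: 11111100000100011011001100100101 << 4 = 111111000001000110110011001001010000.

0o770106631120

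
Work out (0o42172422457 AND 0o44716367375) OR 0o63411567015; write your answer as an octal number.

0o63513567055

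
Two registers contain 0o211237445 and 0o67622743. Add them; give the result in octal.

Add column by column in base 8, right to left:
  5+3 = 0 carry 1
  4+4+1 = 1 carry 1
  4+7+1 = 4 carry 1
  7+2+1 = 2 carry 1
  3+2+1 = 6
  2+6 = 0 carry 1
  1+7+1 = 1 carry 1
  1+6+1 = 0 carry 1
  2+0+1 = 3

0o301062410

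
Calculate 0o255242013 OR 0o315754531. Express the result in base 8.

0o355756533

OR each oct digit independently (no carries):
  2|3=3, 5|1=5, 5|5=5, 2|7=7, 4|5=5, 2|4=6, 0|5=5, 1|3=3, 3|1=3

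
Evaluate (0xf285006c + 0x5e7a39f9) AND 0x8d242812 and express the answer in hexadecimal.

Add column by column in base 16, right to left:
  c+9 = 5 carry 1
  6+f+1 = 6 carry 1
  0+9+1 = a
  0+3 = 3
  5+a = f
  8+7 = f
  2+e = 0 carry 1
  f+5+1 = 5 carry 1
  final carry 1
Sum = 0x150ff3a65; now AND with 0x8d242812:
  1&0=0, 5&8=0, 0&d=0, f&2=2, f&4=4, 3&2=2, a&8=8, 6&1=0, 5&2=0

0x242800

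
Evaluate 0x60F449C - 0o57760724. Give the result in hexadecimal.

0o57760724 = 0xBFE1D4 in hexadecimal.
Subtract column by column in base 16:
  C-4 → 8
  9-D → C (borrow)
  4-1-1 → 2
  4-E → 6 (borrow)
  F-F-1 → F (borrow)
  0-B-1 → 4 (borrow)
  6-0-1 → 5

0x54F62C8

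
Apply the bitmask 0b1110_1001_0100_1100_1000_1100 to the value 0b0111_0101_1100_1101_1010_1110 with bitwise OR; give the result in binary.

OR bit by bit (1 where either bit is 1):
  011101011100110110101110
| 111010010100110010001100
= 111111011100110110101110

0b111111011100110110101110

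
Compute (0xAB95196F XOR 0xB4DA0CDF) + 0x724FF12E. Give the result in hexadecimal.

First 0xAB95196F XOR 0xB4DA0CDF = 0x1F4F15B0.
Add column by column in base 16, right to left:
  0+E = E
  B+2 = D
  5+1 = 6
  1+F = 0 carry 1
  F+F+1 = F carry 1
  4+4+1 = 9
  F+2 = 1 carry 1
  1+7+1 = 9

0x919F06DE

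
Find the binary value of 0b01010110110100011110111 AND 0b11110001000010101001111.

AND bit by bit (1 only where both bits are 1):
  01010110110100011110111
& 11110001000010101001111
= 01010000000000001000111

0b01010000000000001000111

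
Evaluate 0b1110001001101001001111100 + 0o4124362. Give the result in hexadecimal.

0x1d57b6e

0b1110001001101001001111100 = 0x1c4d27c in hexadecimal.
0o4124362 = 0x10a8f2 in hexadecimal.
Add column by column in base 16, right to left:
  c+2 = e
  7+f = 6 carry 1
  2+8+1 = b
  d+a = 7 carry 1
  4+0+1 = 5
  c+1 = d
  1+0 = 1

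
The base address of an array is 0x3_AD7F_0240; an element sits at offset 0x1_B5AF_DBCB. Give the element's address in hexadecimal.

0x5632EDE0B

Add column by column in base 16, right to left:
  0+B = B
  4+C = 0 carry 1
  2+B+1 = E
  0+D = D
  F+F = E carry 1
  7+A+1 = 2 carry 1
  D+5+1 = 3 carry 1
  A+B+1 = 6 carry 1
  3+1+1 = 5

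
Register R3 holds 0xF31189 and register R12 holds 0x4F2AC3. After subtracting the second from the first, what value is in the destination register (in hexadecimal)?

0xA3E6C6

Subtract column by column in base 16:
  9-3 → 6
  8-C → C (borrow)
  1-A-1 → 6 (borrow)
  1-2-1 → E (borrow)
  3-F-1 → 3 (borrow)
  F-4-1 → A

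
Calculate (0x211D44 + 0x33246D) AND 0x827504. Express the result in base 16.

Add column by column in base 16, right to left:
  4+D = 1 carry 1
  4+6+1 = B
  D+4 = 1 carry 1
  1+2+1 = 4
  1+3 = 4
  2+3 = 5
Sum = 0x5441B1; now AND with 0x827504:
  5&8=0, 4&2=0, 4&7=4, 1&5=1, B&0=0, 1&4=0

0x4100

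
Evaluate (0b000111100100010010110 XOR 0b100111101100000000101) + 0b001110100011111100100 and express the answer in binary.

0b101110101100001110111

First 0b000111100100010010110 XOR 0b100111101100000000101 = 0b100000001000010010011.
Add column by column in base 2, right to left:
  1+0 = 1
  1+0 = 1
  0+1 = 1
  0+0 = 0
  1+0 = 1
  0+1 = 1
  0+1 = 1
  1+1 = 0 carry 1
  0+1+1 = 0 carry 1
  0+1+1 = 0 carry 1
  0+1+1 = 0 carry 1
  0+0+1 = 1
  1+0 = 1
  0+0 = 0
  0+1 = 1
  0+0 = 0
  0+1 = 1
  0+1 = 1
  0+1 = 1
  0+0 = 0
  1+0 = 1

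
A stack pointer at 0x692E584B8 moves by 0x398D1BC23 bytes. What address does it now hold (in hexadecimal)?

Add column by column in base 16, right to left:
  8+3 = B
  B+2 = D
  4+C = 0 carry 1
  8+B+1 = 4 carry 1
  5+1+1 = 7
  E+D = B carry 1
  2+8+1 = B
  9+9 = 2 carry 1
  6+3+1 = A

0xA2BB740DB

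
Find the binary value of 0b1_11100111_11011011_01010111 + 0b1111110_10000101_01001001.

Add column by column in base 2, right to left:
  1+1 = 0 carry 1
  1+0+1 = 0 carry 1
  1+0+1 = 0 carry 1
  0+1+1 = 0 carry 1
  1+0+1 = 0 carry 1
  0+0+1 = 1
  1+1 = 0 carry 1
  0+0+1 = 1
  1+1 = 0 carry 1
  1+0+1 = 0 carry 1
  0+1+1 = 0 carry 1
  1+0+1 = 0 carry 1
  1+0+1 = 0 carry 1
  0+0+1 = 1
  1+0 = 1
  1+1 = 0 carry 1
  1+0+1 = 0 carry 1
  1+1+1 = 1 carry 1
  1+1+1 = 1 carry 1
  0+1+1 = 0 carry 1
  0+1+1 = 0 carry 1
  1+1+1 = 1 carry 1
  1+1+1 = 1 carry 1
  1+0+1 = 0 carry 1
  1+0+1 = 0 carry 1
  final carry 1

0b10011001100110000010100000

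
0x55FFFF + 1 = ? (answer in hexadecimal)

The trailing 4 digits are F (max in base 16), so adding 1 cascades: they roll to 0 and the next digit up increments.

0x560000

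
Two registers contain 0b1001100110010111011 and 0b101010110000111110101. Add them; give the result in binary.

0b110100010111010110000

Add column by column in base 2, right to left:
  1+1 = 0 carry 1
  1+0+1 = 0 carry 1
  0+1+1 = 0 carry 1
  1+0+1 = 0 carry 1
  1+1+1 = 1 carry 1
  1+1+1 = 1 carry 1
  0+1+1 = 0 carry 1
  1+1+1 = 1 carry 1
  0+1+1 = 0 carry 1
  0+0+1 = 1
  1+0 = 1
  1+0 = 1
  0+0 = 0
  0+1 = 1
  1+1 = 0 carry 1
  1+0+1 = 0 carry 1
  0+1+1 = 0 carry 1
  0+0+1 = 1
  1+1 = 0 carry 1
  0+0+1 = 1
  0+1 = 1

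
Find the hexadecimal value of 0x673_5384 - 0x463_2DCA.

Subtract column by column in base 16:
  4-A → A (borrow)
  8-C-1 → B (borrow)
  3-D-1 → 5 (borrow)
  5-2-1 → 2
  3-3 → 0
  7-6 → 1
  6-4 → 2

0x21025BA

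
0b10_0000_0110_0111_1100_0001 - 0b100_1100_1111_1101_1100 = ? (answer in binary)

Subtract column by column in base 2:
  1-0 → 1
  0-0 → 0
  0-1 → 1 (borrow)
  0-1-1 → 0 (borrow)
  0-1-1 → 0 (borrow)
  0-0-1 → 1 (borrow)
  1-1-1 → 1 (borrow)
  1-1-1 → 1 (borrow)
  1-1-1 → 1 (borrow)
  1-1-1 → 1 (borrow)
  1-1-1 → 1 (borrow)
  0-1-1 → 0 (borrow)
  0-0-1 → 1 (borrow)
  1-0-1 → 0
  1-1 → 0
  0-1 → 1 (borrow)
  0-0-1 → 1 (borrow)
  0-0-1 → 1 (borrow)
  0-1-1 → 0 (borrow)
  0-0-1 → 1 (borrow)
  0-0-1 → 1 (borrow)
  1-0-1 → 0

0b110111001011111100101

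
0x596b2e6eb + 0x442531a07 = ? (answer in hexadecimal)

0x9d90600f2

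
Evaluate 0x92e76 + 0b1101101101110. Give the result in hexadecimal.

0x949e4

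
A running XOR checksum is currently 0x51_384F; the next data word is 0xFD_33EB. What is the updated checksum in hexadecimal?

0xAC0BA4

XOR each hex digit independently (no carries):
  5^F=A, 1^D=C, 3^3=0, 8^3=B, 4^E=A, F^B=4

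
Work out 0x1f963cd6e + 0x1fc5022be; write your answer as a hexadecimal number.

Add column by column in base 16, right to left:
  e+e = c carry 1
  6+b+1 = 2 carry 1
  d+2+1 = 0 carry 1
  c+2+1 = f
  3+0 = 3
  6+5 = b
  9+c = 5 carry 1
  f+f+1 = f carry 1
  1+1+1 = 3

0x3f5b3f02c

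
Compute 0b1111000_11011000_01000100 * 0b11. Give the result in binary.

0b1011010101000100011001100

Multiply each base-2 digit by 3, carrying:
  0×3 = 0 → write 0
  0×3 = 0 → write 0
  1×3 = 3 → write 1 carry 1
  0×3+1 = 1 → write 1
  0×3 = 0 → write 0
  0×3 = 0 → write 0
  1×3 = 3 → write 1 carry 1
  0×3+1 = 1 → write 1
  0×3 = 0 → write 0
  0×3 = 0 → write 0
  0×3 = 0 → write 0
  1×3 = 3 → write 1 carry 1
  1×3+1 = 4 → write 0 carry 2
  0×3+2 = 2 → write 0 carry 1
  1×3+1 = 4 → write 0 carry 2
  1×3+2 = 5 → write 1 carry 2
  0×3+2 = 2 → write 0 carry 1
  0×3+1 = 1 → write 1
  0×3 = 0 → write 0
  1×3 = 3 → write 1 carry 1
  1×3+1 = 4 → write 0 carry 2
  1×3+2 = 5 → write 1 carry 2
  1×3+2 = 5 → write 1 carry 2
  remaining carry: 10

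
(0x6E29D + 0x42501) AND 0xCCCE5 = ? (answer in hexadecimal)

0x80484

Add column by column in base 16, right to left:
  D+1 = E
  9+0 = 9
  2+5 = 7
  E+2 = 0 carry 1
  6+4+1 = B
Sum = 0xB079E; now AND with 0xCCCE5:
  B&C=8, 0&C=0, 7&C=4, 9&E=8, E&5=4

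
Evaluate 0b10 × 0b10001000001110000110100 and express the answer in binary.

Multiply each base-2 digit by 2, carrying:
  0×2 = 0 → write 0
  0×2 = 0 → write 0
  1×2 = 2 → write 0 carry 1
  0×2+1 = 1 → write 1
  1×2 = 2 → write 0 carry 1
  1×2+1 = 3 → write 1 carry 1
  0×2+1 = 1 → write 1
  0×2 = 0 → write 0
  0×2 = 0 → write 0
  0×2 = 0 → write 0
  1×2 = 2 → write 0 carry 1
  1×2+1 = 3 → write 1 carry 1
  1×2+1 = 3 → write 1 carry 1
  0×2+1 = 1 → write 1
  0×2 = 0 → write 0
  0×2 = 0 → write 0
  0×2 = 0 → write 0
  0×2 = 0 → write 0
  1×2 = 2 → write 0 carry 1
  0×2+1 = 1 → write 1
  0×2 = 0 → write 0
  0×2 = 0 → write 0
  1×2 = 2 → write 0 carry 1
  remaining carry: 1

0b100010000011100001101000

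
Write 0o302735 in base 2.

0b11000010111011101

Each octal digit is 3 bits: 3=011 0=000 2=010 7=111 3=011 5=101.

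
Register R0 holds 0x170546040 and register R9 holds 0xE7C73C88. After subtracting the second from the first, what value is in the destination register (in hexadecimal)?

0x888D23B8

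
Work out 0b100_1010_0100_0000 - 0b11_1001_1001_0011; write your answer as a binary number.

0b1000010101101

Subtract column by column in base 2:
  0-1 → 1 (borrow)
  0-1-1 → 0 (borrow)
  0-0-1 → 1 (borrow)
  0-0-1 → 1 (borrow)
  0-1-1 → 0 (borrow)
  0-0-1 → 1 (borrow)
  1-0-1 → 0
  0-1 → 1 (borrow)
  0-1-1 → 0 (borrow)
  1-0-1 → 0
  0-0 → 0
  1-1 → 0
  0-1 → 1 (borrow)
  0-1-1 → 0 (borrow)
  1-0-1 → 0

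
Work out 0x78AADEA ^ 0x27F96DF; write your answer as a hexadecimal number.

0x5F53B35

XOR each hex digit independently (no carries):
  7^2=5, 8^7=F, A^F=5, A^9=3, D^6=B, E^D=3, A^F=5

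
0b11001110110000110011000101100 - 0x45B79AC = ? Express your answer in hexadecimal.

0x157CEC80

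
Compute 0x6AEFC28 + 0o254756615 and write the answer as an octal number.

0o1130554665

0x6AEFC28 = 0o653576050 in octal.
Add column by column in base 8, right to left:
  0+5 = 5
  5+1 = 6
  0+6 = 6
  6+6 = 4 carry 1
  7+5+1 = 5 carry 1
  5+7+1 = 5 carry 1
  3+4+1 = 0 carry 1
  5+5+1 = 3 carry 1
  6+2+1 = 1 carry 1
  final carry 1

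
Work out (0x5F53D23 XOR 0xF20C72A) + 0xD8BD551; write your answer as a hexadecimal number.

0x1861CF5A

First 0x5F53D23 XOR 0xF20C72A = 0xAD5FA09.
Add column by column in base 16, right to left:
  9+1 = A
  0+5 = 5
  A+5 = F
  F+D = C carry 1
  5+B+1 = 1 carry 1
  D+8+1 = 6 carry 1
  A+D+1 = 8 carry 1
  final carry 1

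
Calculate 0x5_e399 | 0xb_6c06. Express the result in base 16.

0xfef9f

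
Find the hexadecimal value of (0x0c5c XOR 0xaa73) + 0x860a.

0x12c39

First 0x0c5c XOR 0xaa73 = 0xa62f.
Add column by column in base 16, right to left:
  f+a = 9 carry 1
  2+0+1 = 3
  6+6 = c
  a+8 = 2 carry 1
  final carry 1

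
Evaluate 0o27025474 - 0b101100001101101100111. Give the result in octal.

0b101100001101101100111 = 0o5415547 in octal.
Subtract column by column in base 8:
  4-7 → 5 (borrow)
  7-4-1 → 2
  4-5 → 7 (borrow)
  5-5-1 → 7 (borrow)
  2-1-1 → 0
  0-4 → 4 (borrow)
  7-5-1 → 1
  2-0 → 2

0o21407725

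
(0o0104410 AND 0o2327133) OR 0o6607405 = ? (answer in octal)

0o6707415

0o0104410 AND 0o2327133 = 0o0104010.
Then OR with 0o6607405.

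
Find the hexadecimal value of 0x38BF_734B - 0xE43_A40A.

Subtract column by column in base 16:
  B-A → 1
  4-0 → 4
  3-4 → F (borrow)
  7-A-1 → C (borrow)
  F-3-1 → B
  B-4 → 7
  8-E → A (borrow)
  3-0-1 → 2

0x2A7BCF41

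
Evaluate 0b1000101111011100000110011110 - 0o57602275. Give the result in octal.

0b1000101111011100000110011110 = 0o1057340636 in octal.
Subtract column by column in base 8:
  6-5 → 1
  3-7 → 4 (borrow)
  6-2-1 → 3
  0-2 → 6 (borrow)
  4-0-1 → 3
  3-6 → 5 (borrow)
  7-7-1 → 7 (borrow)
  5-5-1 → 7 (borrow)
  0-0-1 → 7 (borrow)
  1-0-1 → 0

0o777536341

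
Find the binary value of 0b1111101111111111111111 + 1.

0b1111110000000000000000

The trailing 16 digits are 1 (max in base 2), so adding 1 cascades: they roll to 0 and the next digit up increments.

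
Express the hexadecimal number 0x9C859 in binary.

0b10011100100001011001

Expand each hex digit to 4 bits: 9=1001 C=1100 8=1000 5=0101 9=1001.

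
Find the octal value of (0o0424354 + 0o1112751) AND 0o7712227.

Add column by column in base 8, right to left:
  4+1 = 5
  5+5 = 2 carry 1
  3+7+1 = 3 carry 1
  4+2+1 = 7
  2+1 = 3
  4+1 = 5
  0+1 = 1
Sum = 0o1537325; now AND with 0o7712227:
  1&7=1, 5&7=5, 3&1=1, 7&2=2, 3&2=2, 2&2=2, 5&7=5

0o1512225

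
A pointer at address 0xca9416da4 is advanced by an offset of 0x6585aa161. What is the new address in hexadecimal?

0x13019c0f05

Add column by column in base 16, right to left:
  4+1 = 5
  a+6 = 0 carry 1
  d+1+1 = f
  6+a = 0 carry 1
  1+a+1 = c
  4+5 = 9
  9+8 = 1 carry 1
  a+5+1 = 0 carry 1
  c+6+1 = 3 carry 1
  final carry 1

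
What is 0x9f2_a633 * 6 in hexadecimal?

Multiply each base-16 digit by 6, carrying:
  3×6 = 18 → write 2 carry 1
  3×6+1 = 19 → write 3 carry 1
  6×6+1 = 37 → write 5 carry 2
  a×6+2 = 62 → write e carry 3
  2×6+3 = 15 → write f
  f×6 = 90 → write a carry 5
  9×6+5 = 59 → write b carry 3
  remaining carry: 3

0x3bafe532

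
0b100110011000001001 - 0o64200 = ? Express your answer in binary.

0o64200 = 0b110100010000000 in binary.
Subtract column by column in base 2:
  1-0 → 1
  0-0 → 0
  0-0 → 0
  1-0 → 1
  0-0 → 0
  0-0 → 0
  0-0 → 0
  0-1 → 1 (borrow)
  0-0-1 → 1 (borrow)
  1-0-1 → 0
  1-0 → 1
  0-1 → 1 (borrow)
  0-0-1 → 1 (borrow)
  1-1-1 → 1 (borrow)
  1-1-1 → 1 (borrow)
  0-0-1 → 1 (borrow)
  0-0-1 → 1 (borrow)
  1-0-1 → 0

0b11111110110001001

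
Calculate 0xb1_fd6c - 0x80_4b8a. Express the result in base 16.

0x31b1e2

Subtract column by column in base 16:
  c-a → 2
  6-8 → e (borrow)
  d-b-1 → 1
  f-4 → b
  1-0 → 1
  b-8 → 3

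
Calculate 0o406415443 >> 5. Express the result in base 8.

5 bits is not a whole number of base-8 digits; in binary: 100000110100001101100100011 >> 5 = 1000001101000011011001.

0o10150331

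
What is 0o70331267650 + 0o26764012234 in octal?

Add column by column in base 8, right to left:
  0+4 = 4
  5+3 = 0 carry 1
  6+2+1 = 1 carry 1
  7+2+1 = 2 carry 1
  6+1+1 = 0 carry 1
  2+0+1 = 3
  1+4 = 5
  3+6 = 1 carry 1
  3+7+1 = 3 carry 1
  0+6+1 = 7
  7+2 = 1 carry 1
  final carry 1

0o117315302104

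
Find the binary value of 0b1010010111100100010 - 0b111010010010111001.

0b11000101001101001

Subtract column by column in base 2:
  0-1 → 1 (borrow)
  1-0-1 → 0
  0-0 → 0
  0-1 → 1 (borrow)
  0-1-1 → 0 (borrow)
  1-1-1 → 1 (borrow)
  0-0-1 → 1 (borrow)
  0-1-1 → 0 (borrow)
  1-0-1 → 0
  1-0 → 1
  1-1 → 0
  1-0 → 1
  0-0 → 0
  1-1 → 0
  0-0 → 0
  0-1 → 1 (borrow)
  1-1-1 → 1 (borrow)
  0-1-1 → 0 (borrow)
  1-0-1 → 0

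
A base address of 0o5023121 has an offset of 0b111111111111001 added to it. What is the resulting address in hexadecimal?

0x14a64a

0o5023121 = 0x142651 in hexadecimal.
0b111111111111001 = 0x7ff9 in hexadecimal.
Add column by column in base 16, right to left:
  1+9 = a
  5+f = 4 carry 1
  6+f+1 = 6 carry 1
  2+7+1 = a
  4+0 = 4
  1+0 = 1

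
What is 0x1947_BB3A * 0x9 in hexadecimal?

Multiply each base-16 digit by 9, carrying:
  A×9 = 90 → write A carry 5
  3×9+5 = 32 → write 0 carry 2
  B×9+2 = 101 → write 5 carry 6
  B×9+6 = 105 → write 9 carry 6
  7×9+6 = 69 → write 5 carry 4
  4×9+4 = 40 → write 8 carry 2
  9×9+2 = 83 → write 3 carry 5
  1×9+5 = 14 → write E

0xE385950A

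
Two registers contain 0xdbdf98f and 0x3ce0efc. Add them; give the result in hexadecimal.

Add column by column in base 16, right to left:
  f+c = b carry 1
  8+f+1 = 8 carry 1
  9+e+1 = 8 carry 1
  f+0+1 = 0 carry 1
  d+e+1 = c carry 1
  b+c+1 = 8 carry 1
  d+3+1 = 1 carry 1
  final carry 1

0x118c088b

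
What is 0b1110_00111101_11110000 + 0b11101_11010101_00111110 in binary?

Add column by column in base 2, right to left:
  0+0 = 0
  0+1 = 1
  0+1 = 1
  0+1 = 1
  1+1 = 0 carry 1
  1+1+1 = 1 carry 1
  1+0+1 = 0 carry 1
  1+0+1 = 0 carry 1
  1+1+1 = 1 carry 1
  0+0+1 = 1
  1+1 = 0 carry 1
  1+0+1 = 0 carry 1
  1+1+1 = 1 carry 1
  1+0+1 = 0 carry 1
  0+1+1 = 0 carry 1
  0+1+1 = 0 carry 1
  0+1+1 = 0 carry 1
  1+0+1 = 0 carry 1
  1+1+1 = 1 carry 1
  1+1+1 = 1 carry 1
  0+1+1 = 0 carry 1
  final carry 1

0b1011000001001100101110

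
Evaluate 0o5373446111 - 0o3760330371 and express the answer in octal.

Subtract column by column in base 8:
  1-1 → 0
  1-7 → 2 (borrow)
  1-3-1 → 5 (borrow)
  6-0-1 → 5
  4-3 → 1
  4-3 → 1
  3-0 → 3
  7-6 → 1
  3-7 → 4 (borrow)
  5-3-1 → 1

0o1413115520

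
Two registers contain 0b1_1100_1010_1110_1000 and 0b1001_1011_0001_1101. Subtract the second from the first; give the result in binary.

0b10010111111001011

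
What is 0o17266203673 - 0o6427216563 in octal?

Subtract column by column in base 8:
  3-3 → 0
  7-6 → 1
  6-5 → 1
  3-6 → 5 (borrow)
  0-1-1 → 6 (borrow)
  2-2-1 → 7 (borrow)
  6-7-1 → 6 (borrow)
  6-2-1 → 3
  2-4 → 6 (borrow)
  7-6-1 → 0
  1-0 → 1

0o10636765110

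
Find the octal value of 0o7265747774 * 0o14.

0o130207337720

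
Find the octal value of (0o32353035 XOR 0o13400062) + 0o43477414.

0o65452473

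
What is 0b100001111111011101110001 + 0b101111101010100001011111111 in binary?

0b110011111010011101001110000

Add column by column in base 2, right to left:
  1+1 = 0 carry 1
  0+1+1 = 0 carry 1
  0+1+1 = 0 carry 1
  0+1+1 = 0 carry 1
  1+1+1 = 1 carry 1
  1+1+1 = 1 carry 1
  1+1+1 = 1 carry 1
  0+1+1 = 0 carry 1
  1+0+1 = 0 carry 1
  1+1+1 = 1 carry 1
  1+0+1 = 0 carry 1
  0+0+1 = 1
  1+0 = 1
  1+0 = 1
  1+1 = 0 carry 1
  1+0+1 = 0 carry 1
  1+1+1 = 1 carry 1
  1+0+1 = 0 carry 1
  1+1+1 = 1 carry 1
  0+0+1 = 1
  0+1 = 1
  0+1 = 1
  0+1 = 1
  1+1 = 0 carry 1
  0+1+1 = 0 carry 1
  0+0+1 = 1
  0+1 = 1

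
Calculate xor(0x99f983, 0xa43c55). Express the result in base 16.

XOR each hex digit independently (no carries):
  9^a=3, 9^4=d, f^3=c, 9^c=5, 8^5=d, 3^5=6

0x3dc5d6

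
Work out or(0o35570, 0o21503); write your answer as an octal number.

0o35573

OR each oct digit independently (no carries):
  3|2=3, 5|1=5, 5|5=5, 7|0=7, 0|3=3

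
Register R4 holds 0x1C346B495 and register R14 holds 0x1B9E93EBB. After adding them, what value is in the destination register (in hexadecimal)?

0x37D2FF350

Add column by column in base 16, right to left:
  5+B = 0 carry 1
  9+B+1 = 5 carry 1
  4+E+1 = 3 carry 1
  B+3+1 = F
  6+9 = F
  4+E = 2 carry 1
  3+9+1 = D
  C+B = 7 carry 1
  1+1+1 = 3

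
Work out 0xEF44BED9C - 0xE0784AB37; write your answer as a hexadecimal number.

0xECC74265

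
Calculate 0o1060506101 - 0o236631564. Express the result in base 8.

0o621654315

Subtract column by column in base 8:
  1-4 → 5 (borrow)
  0-6-1 → 1 (borrow)
  1-5-1 → 3 (borrow)
  6-1-1 → 4
  0-3 → 5 (borrow)
  5-6-1 → 6 (borrow)
  0-6-1 → 1 (borrow)
  6-3-1 → 2
  0-2 → 6 (borrow)
  1-0-1 → 0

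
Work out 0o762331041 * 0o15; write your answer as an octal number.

Multiply each base-8 digit by 13, carrying:
  1×13 = 13 → write 5 carry 1
  4×13+1 = 53 → write 5 carry 6
  0×13+6 = 6 → write 6
  1×13 = 13 → write 5 carry 1
  3×13+1 = 40 → write 0 carry 5
  3×13+5 = 44 → write 4 carry 5
  2×13+5 = 31 → write 7 carry 3
  6×13+3 = 81 → write 1 carry 10
  7×13+10 = 101 → write 5 carry 12
  remaining carry: 14

0o14517405655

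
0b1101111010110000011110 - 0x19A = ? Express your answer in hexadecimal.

0x37AA84

0b1101111010110000011110 = 0x37AC1E in hexadecimal.
Subtract column by column in base 16:
  E-A → 4
  1-9 → 8 (borrow)
  C-1-1 → A
  A-0 → A
  7-0 → 7
  3-0 → 3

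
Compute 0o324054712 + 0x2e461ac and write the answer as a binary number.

0b110001101001011101101110110

0o324054712 = 0b11010100000101100111001010 in binary.
0x2e461ac = 0b10111001000110000110101100 in binary.
Add column by column in base 2, right to left:
  0+0 = 0
  1+0 = 1
  0+1 = 1
  1+1 = 0 carry 1
  0+0+1 = 1
  0+1 = 1
  1+0 = 1
  1+1 = 0 carry 1
  1+1+1 = 1 carry 1
  0+0+1 = 1
  0+0 = 0
  1+0 = 1
  1+0 = 1
  0+1 = 1
  1+1 = 0 carry 1
  0+0+1 = 1
  0+0 = 0
  0+0 = 0
  0+1 = 1
  0+0 = 0
  1+0 = 1
  0+1 = 1
  1+1 = 0 carry 1
  0+1+1 = 0 carry 1
  1+0+1 = 0 carry 1
  1+1+1 = 1 carry 1
  final carry 1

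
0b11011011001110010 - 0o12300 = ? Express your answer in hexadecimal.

0b11011011001110010 = 0x1b672 in hexadecimal.
0o12300 = 0x14c0 in hexadecimal.
Subtract column by column in base 16:
  2-0 → 2
  7-c → b (borrow)
  6-4-1 → 1
  b-1 → a
  1-0 → 1

0x1a1b2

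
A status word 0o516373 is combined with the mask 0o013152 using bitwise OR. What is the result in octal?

0o517373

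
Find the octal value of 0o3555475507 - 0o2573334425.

0o762141062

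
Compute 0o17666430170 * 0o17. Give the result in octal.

Multiply each base-8 digit by 15, carrying:
  0×15 = 0 → write 0
  7×15 = 105 → write 1 carry 13
  1×15+13 = 28 → write 4 carry 3
  0×15+3 = 3 → write 3
  3×15 = 45 → write 5 carry 5
  4×15+5 = 65 → write 1 carry 8
  6×15+8 = 98 → write 2 carry 12
  6×15+12 = 102 → write 6 carry 12
  6×15+12 = 102 → write 6 carry 12
  7×15+12 = 117 → write 5 carry 14
  1×15+14 = 29 → write 5 carry 3
  remaining carry: 3

0o355662153410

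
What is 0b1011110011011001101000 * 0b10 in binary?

Multiply each base-2 digit by 2, carrying:
  0×2 = 0 → write 0
  0×2 = 0 → write 0
  0×2 = 0 → write 0
  1×2 = 2 → write 0 carry 1
  0×2+1 = 1 → write 1
  1×2 = 2 → write 0 carry 1
  1×2+1 = 3 → write 1 carry 1
  0×2+1 = 1 → write 1
  0×2 = 0 → write 0
  1×2 = 2 → write 0 carry 1
  1×2+1 = 3 → write 1 carry 1
  0×2+1 = 1 → write 1
  1×2 = 2 → write 0 carry 1
  1×2+1 = 3 → write 1 carry 1
  0×2+1 = 1 → write 1
  0×2 = 0 → write 0
  1×2 = 2 → write 0 carry 1
  1×2+1 = 3 → write 1 carry 1
  1×2+1 = 3 → write 1 carry 1
  1×2+1 = 3 → write 1 carry 1
  0×2+1 = 1 → write 1
  1×2 = 2 → write 0 carry 1
  remaining carry: 1

0b10111100110110011010000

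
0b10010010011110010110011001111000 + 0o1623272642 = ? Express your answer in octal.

0o24061556032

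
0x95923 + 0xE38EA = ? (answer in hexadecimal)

0x17920D

Add column by column in base 16, right to left:
  3+A = D
  2+E = 0 carry 1
  9+8+1 = 2 carry 1
  5+3+1 = 9
  9+E = 7 carry 1
  final carry 1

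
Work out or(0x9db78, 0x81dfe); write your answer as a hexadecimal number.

0x9dffe

OR each hex digit independently (no carries):
  9|8=9, d|1=d, b|d=f, 7|f=f, 8|e=e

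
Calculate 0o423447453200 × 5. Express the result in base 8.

Multiply each base-8 digit by 5, carrying:
  0×5 = 0 → write 0
  0×5 = 0 → write 0
  2×5 = 10 → write 2 carry 1
  3×5+1 = 16 → write 0 carry 2
  5×5+2 = 27 → write 3 carry 3
  4×5+3 = 23 → write 7 carry 2
  7×5+2 = 37 → write 5 carry 4
  4×5+4 = 24 → write 0 carry 3
  4×5+3 = 23 → write 7 carry 2
  3×5+2 = 17 → write 1 carry 2
  2×5+2 = 12 → write 4 carry 1
  4×5+1 = 21 → write 5 carry 2
  remaining carry: 2

0o2541705730200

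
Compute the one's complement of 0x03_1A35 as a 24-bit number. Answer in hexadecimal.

0xFCE5CA

Each hex digit d becomes F−d:
  0→F, 3→C, 1→E, A→5, 3→C, 5→A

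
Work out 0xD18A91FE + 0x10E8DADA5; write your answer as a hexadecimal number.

Add column by column in base 16, right to left:
  E+5 = 3 carry 1
  F+A+1 = A carry 1
  1+D+1 = F
  9+A = 3 carry 1
  A+D+1 = 8 carry 1
  8+8+1 = 1 carry 1
  1+E+1 = 0 carry 1
  D+0+1 = E
  0+1 = 1

0x1E0183FA3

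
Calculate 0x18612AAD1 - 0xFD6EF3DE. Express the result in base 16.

Subtract column by column in base 16:
  1-E → 3 (borrow)
  D-D-1 → F (borrow)
  A-3-1 → 6
  A-F → B (borrow)
  2-E-1 → 3 (borrow)
  1-6-1 → A (borrow)
  6-D-1 → 8 (borrow)
  8-F-1 → 8 (borrow)
  1-0-1 → 0

0x88A3B6F3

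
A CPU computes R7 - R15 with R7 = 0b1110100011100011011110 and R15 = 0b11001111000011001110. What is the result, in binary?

0b1011010100100000010000

Subtract column by column in base 2:
  0-0 → 0
  1-1 → 0
  1-1 → 0
  1-1 → 0
  1-0 → 1
  0-0 → 0
  1-1 → 0
  1-1 → 0
  0-0 → 0
  0-0 → 0
  0-0 → 0
  1-0 → 1
  1-1 → 0
  1-1 → 0
  0-1 → 1 (borrow)
  0-1-1 → 0 (borrow)
  0-0-1 → 1 (borrow)
  1-0-1 → 0
  0-1 → 1 (borrow)
  1-1-1 → 1 (borrow)
  1-0-1 → 0
  1-0 → 1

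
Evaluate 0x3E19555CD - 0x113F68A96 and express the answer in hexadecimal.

0x2CD9ECB37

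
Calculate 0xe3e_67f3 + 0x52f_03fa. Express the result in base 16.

0x136d6bed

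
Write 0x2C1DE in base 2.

0b101100000111011110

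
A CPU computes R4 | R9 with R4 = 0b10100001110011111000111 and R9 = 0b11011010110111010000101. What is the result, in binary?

0b11111011110111111000111

OR bit by bit (1 where either bit is 1):
  10100001110011111000111
| 11011010110111010000101
= 11111011110111111000111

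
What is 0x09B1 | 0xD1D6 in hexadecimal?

OR each hex digit independently (no carries):
  0|D=D, 9|1=9, B|D=F, 1|6=7

0xD9F7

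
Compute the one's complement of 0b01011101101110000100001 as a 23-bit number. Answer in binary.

0b10100010010001111011110

Invert each bit: 01011101101110000100001 → 10100010010001111011110.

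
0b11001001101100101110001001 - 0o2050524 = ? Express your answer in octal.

0b11001001101100101110001001 = 0o311545611 in octal.
Subtract column by column in base 8:
  1-4 → 5 (borrow)
  1-2-1 → 6 (borrow)
  6-5-1 → 0
  5-0 → 5
  4-5 → 7 (borrow)
  5-0-1 → 4
  1-2 → 7 (borrow)
  1-0-1 → 0
  3-0 → 3

0o307475065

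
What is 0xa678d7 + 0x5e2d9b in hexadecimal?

0x104a672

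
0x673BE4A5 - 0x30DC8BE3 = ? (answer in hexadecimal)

Subtract column by column in base 16:
  5-3 → 2
  A-E → C (borrow)
  4-B-1 → 8 (borrow)
  E-8-1 → 5
  B-C → F (borrow)
  3-D-1 → 5 (borrow)
  7-0-1 → 6
  6-3 → 3

0x365F58C2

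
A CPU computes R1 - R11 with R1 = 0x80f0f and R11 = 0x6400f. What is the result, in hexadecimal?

Subtract column by column in base 16:
  f-f → 0
  0-0 → 0
  f-0 → f
  0-4 → c (borrow)
  8-6-1 → 1

0x1cf00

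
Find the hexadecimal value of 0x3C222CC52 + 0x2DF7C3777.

0x6A19F03C9

Add column by column in base 16, right to left:
  2+7 = 9
  5+7 = C
  C+7 = 3 carry 1
  C+3+1 = 0 carry 1
  2+C+1 = F
  2+7 = 9
  2+F = 1 carry 1
  C+D+1 = A carry 1
  3+2+1 = 6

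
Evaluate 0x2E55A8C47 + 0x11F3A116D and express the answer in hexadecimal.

0x404949DB4

Add column by column in base 16, right to left:
  7+D = 4 carry 1
  4+6+1 = B
  C+1 = D
  8+1 = 9
  A+A = 4 carry 1
  5+3+1 = 9
  5+F = 4 carry 1
  E+1+1 = 0 carry 1
  2+1+1 = 4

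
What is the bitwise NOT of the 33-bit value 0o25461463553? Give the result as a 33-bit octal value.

0o52316314224

Each oct digit d becomes 7−d:
  2→5, 5→2, 4→3, 6→1, 1→6, 4→3, 6→1, 3→4, 5→2, 5→2, 3→4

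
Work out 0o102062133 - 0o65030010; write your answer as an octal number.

Subtract column by column in base 8:
  3-0 → 3
  3-1 → 2
  1-0 → 1
  2-0 → 2
  6-3 → 3
  0-0 → 0
  2-5 → 5 (borrow)
  0-6-1 → 1 (borrow)
  1-0-1 → 0

0o15032123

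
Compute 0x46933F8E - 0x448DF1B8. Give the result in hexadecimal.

0x2054DD6

Subtract column by column in base 16:
  E-8 → 6
  8-B → D (borrow)
  F-1-1 → D
  3-F → 4 (borrow)
  3-D-1 → 5 (borrow)
  9-8-1 → 0
  6-4 → 2
  4-4 → 0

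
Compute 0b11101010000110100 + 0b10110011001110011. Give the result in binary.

Add column by column in base 2, right to left:
  0+1 = 1
  0+1 = 1
  1+0 = 1
  0+0 = 0
  1+1 = 0 carry 1
  1+1+1 = 1 carry 1
  0+1+1 = 0 carry 1
  0+0+1 = 1
  0+0 = 0
  0+1 = 1
  1+1 = 0 carry 1
  0+0+1 = 1
  1+0 = 1
  0+1 = 1
  1+1 = 0 carry 1
  1+0+1 = 0 carry 1
  1+1+1 = 1 carry 1
  final carry 1

0b110011101010100111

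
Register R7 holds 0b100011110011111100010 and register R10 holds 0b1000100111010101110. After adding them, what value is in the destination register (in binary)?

0b101100011011010010000

Add column by column in base 2, right to left:
  0+0 = 0
  1+1 = 0 carry 1
  0+1+1 = 0 carry 1
  0+1+1 = 0 carry 1
  0+0+1 = 1
  1+1 = 0 carry 1
  1+0+1 = 0 carry 1
  1+1+1 = 1 carry 1
  1+0+1 = 0 carry 1
  1+1+1 = 1 carry 1
  1+1+1 = 1 carry 1
  0+1+1 = 0 carry 1
  0+0+1 = 1
  1+0 = 1
  1+1 = 0 carry 1
  1+0+1 = 0 carry 1
  1+0+1 = 0 carry 1
  0+0+1 = 1
  0+1 = 1
  0+0 = 0
  1+0 = 1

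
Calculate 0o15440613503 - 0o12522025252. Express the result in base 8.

0o2716566231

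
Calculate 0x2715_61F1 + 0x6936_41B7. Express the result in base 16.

Add column by column in base 16, right to left:
  1+7 = 8
  F+B = A carry 1
  1+1+1 = 3
  6+4 = A
  5+6 = B
  1+3 = 4
  7+9 = 0 carry 1
  2+6+1 = 9

0x904BA3A8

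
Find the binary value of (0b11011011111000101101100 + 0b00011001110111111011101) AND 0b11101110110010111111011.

Add column by column in base 2, right to left:
  0+1 = 1
  0+0 = 0
  1+1 = 0 carry 1
  1+1+1 = 1 carry 1
  0+1+1 = 0 carry 1
  1+0+1 = 0 carry 1
  1+1+1 = 1 carry 1
  0+1+1 = 0 carry 1
  1+1+1 = 1 carry 1
  0+1+1 = 0 carry 1
  0+1+1 = 0 carry 1
  0+1+1 = 0 carry 1
  1+0+1 = 0 carry 1
  1+1+1 = 1 carry 1
  1+1+1 = 1 carry 1
  1+1+1 = 1 carry 1
  1+0+1 = 0 carry 1
  0+0+1 = 1
  1+1 = 0 carry 1
  1+1+1 = 1 carry 1
  0+0+1 = 1
  1+0 = 1
  1+0 = 1
Sum = 0b11110101110000101001001; now AND with 0b11101110110010111111011:
  11110101110000101001001
& 11101110110010111111011
= 11100100110000101001001

0b11100100110000101001001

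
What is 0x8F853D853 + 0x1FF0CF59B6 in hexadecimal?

0x28E9233209

Add column by column in base 16, right to left:
  3+6 = 9
  5+B = 0 carry 1
  8+9+1 = 2 carry 1
  D+5+1 = 3 carry 1
  3+F+1 = 3 carry 1
  5+C+1 = 2 carry 1
  8+0+1 = 9
  F+F = E carry 1
  8+F+1 = 8 carry 1
  0+1+1 = 2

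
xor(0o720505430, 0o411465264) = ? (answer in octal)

0o331160654

XOR each oct digit independently (no carries):
  7^4=3, 2^1=3, 0^1=1, 5^4=1, 0^6=6, 5^5=0, 4^2=6, 3^6=5, 0^4=4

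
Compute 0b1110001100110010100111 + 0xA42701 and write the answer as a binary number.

0b110111001111001110101000

0xA42701 = 0b101001000010011100000001 in binary.
Add column by column in base 2, right to left:
  1+1 = 0 carry 1
  1+0+1 = 0 carry 1
  1+0+1 = 0 carry 1
  0+0+1 = 1
  0+0 = 0
  1+0 = 1
  0+0 = 0
  1+0 = 1
  0+1 = 1
  0+1 = 1
  1+1 = 0 carry 1
  1+0+1 = 0 carry 1
  0+0+1 = 1
  0+1 = 1
  1+0 = 1
  1+0 = 1
  0+0 = 0
  0+0 = 0
  0+1 = 1
  1+0 = 1
  1+0 = 1
  1+1 = 0 carry 1
  0+0+1 = 1
  0+1 = 1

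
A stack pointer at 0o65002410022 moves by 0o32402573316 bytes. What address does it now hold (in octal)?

0o117405203340

Add column by column in base 8, right to left:
  2+6 = 0 carry 1
  2+1+1 = 4
  0+3 = 3
  0+3 = 3
  1+7 = 0 carry 1
  4+5+1 = 2 carry 1
  2+2+1 = 5
  0+0 = 0
  0+4 = 4
  5+2 = 7
  6+3 = 1 carry 1
  final carry 1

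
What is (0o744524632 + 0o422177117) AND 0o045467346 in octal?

0o44423340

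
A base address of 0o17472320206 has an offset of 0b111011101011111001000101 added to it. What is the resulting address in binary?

0b1111101110110000101111011001011

0o17472320206 = 0b1111100111010011010000010000110 in binary.
Add column by column in base 2, right to left:
  0+1 = 1
  1+0 = 1
  1+1 = 0 carry 1
  0+0+1 = 1
  0+0 = 0
  0+0 = 0
  0+1 = 1
  1+0 = 1
  0+0 = 0
  0+1 = 1
  0+1 = 1
  0+1 = 1
  0+1 = 1
  1+1 = 0 carry 1
  0+0+1 = 1
  1+1 = 0 carry 1
  1+0+1 = 0 carry 1
  0+1+1 = 0 carry 1
  0+1+1 = 0 carry 1
  1+1+1 = 1 carry 1
  0+0+1 = 1
  1+1 = 0 carry 1
  1+1+1 = 1 carry 1
  1+1+1 = 1 carry 1
  0+0+1 = 1
  0+0 = 0
  1+0 = 1
  1+0 = 1
  1+0 = 1
  1+0 = 1
  1+0 = 1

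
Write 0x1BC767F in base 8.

0o157073177

Expand each hex digit to 4 bits: 1=0001 B=1011 C=1100 7=0111 6=0110 7=0111 F=1111.
Group the bits in threes: 001 101 111 000 111 011 001 111 111 → 157073177.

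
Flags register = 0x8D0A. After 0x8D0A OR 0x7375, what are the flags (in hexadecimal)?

OR each hex digit independently (no carries):
  8|7=F, D|3=F, 0|7=7, A|5=F

0xFF7F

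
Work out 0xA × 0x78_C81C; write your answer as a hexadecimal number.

0x4B7D118

Multiply each base-16 digit by 10, carrying:
  C×10 = 120 → write 8 carry 7
  1×10+7 = 17 → write 1 carry 1
  8×10+1 = 81 → write 1 carry 5
  C×10+5 = 125 → write D carry 7
  8×10+7 = 87 → write 7 carry 5
  7×10+5 = 75 → write B carry 4
  remaining carry: 4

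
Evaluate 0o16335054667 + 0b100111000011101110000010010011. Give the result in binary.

0o16335054667 = 0b1110011011101000101100110110111 in binary.
Add column by column in base 2, right to left:
  1+1 = 0 carry 1
  1+1+1 = 1 carry 1
  1+0+1 = 0 carry 1
  0+0+1 = 1
  1+1 = 0 carry 1
  1+0+1 = 0 carry 1
  0+0+1 = 1
  1+1 = 0 carry 1
  1+0+1 = 0 carry 1
  0+0+1 = 1
  0+0 = 0
  1+0 = 1
  1+0 = 1
  0+1 = 1
  1+1 = 0 carry 1
  0+1+1 = 0 carry 1
  0+0+1 = 1
  0+1 = 1
  1+1 = 0 carry 1
  0+1+1 = 0 carry 1
  1+0+1 = 0 carry 1
  1+0+1 = 0 carry 1
  1+0+1 = 0 carry 1
  0+0+1 = 1
  1+1 = 0 carry 1
  1+1+1 = 1 carry 1
  0+1+1 = 0 carry 1
  0+0+1 = 1
  1+0 = 1
  1+1 = 0 carry 1
  1+0+1 = 0 carry 1
  final carry 1

0b10011010100000110011101001001010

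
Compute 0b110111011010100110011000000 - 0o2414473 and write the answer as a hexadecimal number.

0x6e33385

0b110111011010100110011000000 = 0x6ed4cc0 in hexadecimal.
0o2414473 = 0xa193b in hexadecimal.
Subtract column by column in base 16:
  0-b → 5 (borrow)
  c-3-1 → 8
  c-9 → 3
  4-1 → 3
  d-a → 3
  e-0 → e
  6-0 → 6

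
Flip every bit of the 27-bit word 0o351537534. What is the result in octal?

Each oct digit d becomes 7−d:
  3→4, 5→2, 1→6, 5→2, 3→4, 7→0, 5→2, 3→4, 4→3

0o426240243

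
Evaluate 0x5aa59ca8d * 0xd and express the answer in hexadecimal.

0x49a68f4929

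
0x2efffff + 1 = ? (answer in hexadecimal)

0x2f00000

The trailing 5 digits are F (max in base 16), so adding 1 cascades: they roll to 0 and the next digit up increments.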